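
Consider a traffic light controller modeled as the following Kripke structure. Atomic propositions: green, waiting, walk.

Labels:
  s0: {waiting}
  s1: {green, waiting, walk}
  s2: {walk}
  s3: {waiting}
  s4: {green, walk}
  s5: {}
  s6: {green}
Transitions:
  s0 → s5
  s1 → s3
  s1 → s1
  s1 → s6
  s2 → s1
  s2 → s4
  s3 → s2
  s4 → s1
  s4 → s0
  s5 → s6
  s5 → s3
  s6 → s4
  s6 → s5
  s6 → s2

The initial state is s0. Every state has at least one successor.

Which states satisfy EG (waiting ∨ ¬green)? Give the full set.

States satisfying waiting ∨ ¬green: {s0, s1, s2, s3, s5}.
States satisfying EG (waiting ∨ ¬green): {s0, s1, s2, s3, s5}.

{s0, s1, s2, s3, s5}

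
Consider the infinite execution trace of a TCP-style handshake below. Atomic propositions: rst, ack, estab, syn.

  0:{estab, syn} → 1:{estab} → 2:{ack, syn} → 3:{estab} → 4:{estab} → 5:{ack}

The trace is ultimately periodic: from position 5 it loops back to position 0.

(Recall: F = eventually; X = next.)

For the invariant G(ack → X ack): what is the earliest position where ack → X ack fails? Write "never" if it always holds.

Check ack → X ack at each position in order: 0 ✓, 1 ✓.
At position 2 the labels are {ack, syn} and the next position 3 has {estab}, so ack → X ack is false there. This is the first violation.

2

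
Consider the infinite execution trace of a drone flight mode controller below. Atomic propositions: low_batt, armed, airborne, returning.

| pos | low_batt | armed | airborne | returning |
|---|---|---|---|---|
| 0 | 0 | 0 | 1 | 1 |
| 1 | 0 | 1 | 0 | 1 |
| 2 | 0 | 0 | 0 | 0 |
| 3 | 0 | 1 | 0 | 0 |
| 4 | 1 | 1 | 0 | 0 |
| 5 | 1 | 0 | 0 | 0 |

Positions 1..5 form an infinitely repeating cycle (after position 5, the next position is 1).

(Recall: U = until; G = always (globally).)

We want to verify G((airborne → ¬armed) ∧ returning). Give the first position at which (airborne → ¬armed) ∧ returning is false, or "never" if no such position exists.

2

Check (airborne → ¬armed) ∧ returning at each position in order: 0 ✓, 1 ✓.
At position 2 the labels are {}, so (airborne → ¬armed) ∧ returning is false there. This is the first violation.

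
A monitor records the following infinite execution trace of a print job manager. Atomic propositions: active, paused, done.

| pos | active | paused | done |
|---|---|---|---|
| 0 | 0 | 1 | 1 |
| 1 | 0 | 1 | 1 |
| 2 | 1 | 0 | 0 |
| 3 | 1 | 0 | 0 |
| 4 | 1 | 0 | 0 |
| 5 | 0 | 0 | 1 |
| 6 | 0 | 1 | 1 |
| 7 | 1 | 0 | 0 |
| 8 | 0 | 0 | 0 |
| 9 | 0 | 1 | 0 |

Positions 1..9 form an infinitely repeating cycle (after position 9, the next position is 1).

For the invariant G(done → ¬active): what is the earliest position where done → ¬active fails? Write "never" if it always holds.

done → ¬active holds at every position 0..9, and those are all the positions the trace ever visits, so the invariant G(done → ¬active) is never violated.

never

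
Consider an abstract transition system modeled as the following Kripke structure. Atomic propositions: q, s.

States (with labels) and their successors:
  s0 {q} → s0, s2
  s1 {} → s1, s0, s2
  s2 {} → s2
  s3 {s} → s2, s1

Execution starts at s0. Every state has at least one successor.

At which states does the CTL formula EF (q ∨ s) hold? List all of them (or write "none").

{s0, s1, s3}

States satisfying q ∨ s: {s0, s3}.
States satisfying EF (q ∨ s): {s0, s1, s3}.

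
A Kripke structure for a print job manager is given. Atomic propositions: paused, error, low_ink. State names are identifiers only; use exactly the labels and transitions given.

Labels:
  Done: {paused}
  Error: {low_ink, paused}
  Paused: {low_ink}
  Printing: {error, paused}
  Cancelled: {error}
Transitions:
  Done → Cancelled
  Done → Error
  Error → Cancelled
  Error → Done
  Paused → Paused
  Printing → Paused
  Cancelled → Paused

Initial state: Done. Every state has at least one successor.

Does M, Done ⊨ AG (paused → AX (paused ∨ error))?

Yes

States satisfying paused → AX (paused ∨ error): {Done, Error, Paused, Cancelled}.
States satisfying AG (paused → AX (paused ∨ error)): {Done, Error, Paused, Cancelled}.
Every state reachable from Done satisfies paused → AX (paused ∨ error).
Done ∈ Sat(AG (paused → AX (paused ∨ error))).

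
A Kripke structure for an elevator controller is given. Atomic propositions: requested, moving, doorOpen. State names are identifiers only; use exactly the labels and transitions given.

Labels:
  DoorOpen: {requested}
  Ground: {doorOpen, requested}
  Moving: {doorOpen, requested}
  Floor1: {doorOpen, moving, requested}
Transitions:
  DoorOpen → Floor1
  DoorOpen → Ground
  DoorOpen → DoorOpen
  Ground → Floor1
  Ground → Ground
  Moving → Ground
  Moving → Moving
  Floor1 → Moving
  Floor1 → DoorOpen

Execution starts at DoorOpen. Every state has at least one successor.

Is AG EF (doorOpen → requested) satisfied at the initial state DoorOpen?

Satisfied

States satisfying EF (doorOpen → requested): {DoorOpen, Ground, Moving, Floor1}.
States satisfying AG EF (doorOpen → requested): {DoorOpen, Ground, Moving, Floor1}.
Every state reachable from DoorOpen satisfies EF (doorOpen → requested).
DoorOpen ∈ Sat(AG EF (doorOpen → requested)).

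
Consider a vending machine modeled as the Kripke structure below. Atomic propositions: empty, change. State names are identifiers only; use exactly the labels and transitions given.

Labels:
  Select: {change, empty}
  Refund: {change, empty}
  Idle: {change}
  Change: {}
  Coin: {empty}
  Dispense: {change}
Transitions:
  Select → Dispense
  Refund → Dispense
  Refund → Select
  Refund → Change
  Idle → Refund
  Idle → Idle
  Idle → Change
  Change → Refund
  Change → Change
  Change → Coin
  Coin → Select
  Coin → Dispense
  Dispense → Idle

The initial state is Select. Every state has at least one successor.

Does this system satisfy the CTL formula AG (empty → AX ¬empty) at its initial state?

Does not hold

States satisfying empty → AX ¬empty: {Select, Idle, Change, Dispense}.
States satisfying AG (empty → AX ¬empty): ∅.
Coin is reachable from Select and violates empty → AX ¬empty, so AG fails at Select.
Select ∉ Sat(AG (empty → AX ¬empty)).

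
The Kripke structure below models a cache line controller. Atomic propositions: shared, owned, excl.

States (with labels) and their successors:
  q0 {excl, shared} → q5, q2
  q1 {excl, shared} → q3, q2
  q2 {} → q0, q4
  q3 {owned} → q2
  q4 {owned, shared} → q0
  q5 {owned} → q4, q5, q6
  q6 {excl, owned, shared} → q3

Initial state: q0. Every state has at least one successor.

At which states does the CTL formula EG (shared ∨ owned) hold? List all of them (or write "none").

States satisfying shared ∨ owned: {q0, q1, q3, q4, q5, q6}.
States satisfying EG (shared ∨ owned): {q0, q4, q5}.

{q0, q4, q5}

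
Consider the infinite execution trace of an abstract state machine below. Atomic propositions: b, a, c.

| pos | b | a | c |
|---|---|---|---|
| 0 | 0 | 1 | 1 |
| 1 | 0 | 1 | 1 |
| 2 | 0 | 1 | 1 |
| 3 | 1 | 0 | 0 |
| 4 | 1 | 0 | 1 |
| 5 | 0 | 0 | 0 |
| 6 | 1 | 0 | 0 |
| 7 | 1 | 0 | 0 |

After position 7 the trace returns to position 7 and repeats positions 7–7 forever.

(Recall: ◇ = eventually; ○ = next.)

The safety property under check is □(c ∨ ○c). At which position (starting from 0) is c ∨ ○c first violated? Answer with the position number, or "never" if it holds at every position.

Check c ∨ ○c at each position in order: 0 ✓, 1 ✓, 2 ✓, 3 ✓, 4 ✓.
At position 5 the labels are {} and the next position 6 has {b}, so c ∨ ○c is false there. This is the first violation.

5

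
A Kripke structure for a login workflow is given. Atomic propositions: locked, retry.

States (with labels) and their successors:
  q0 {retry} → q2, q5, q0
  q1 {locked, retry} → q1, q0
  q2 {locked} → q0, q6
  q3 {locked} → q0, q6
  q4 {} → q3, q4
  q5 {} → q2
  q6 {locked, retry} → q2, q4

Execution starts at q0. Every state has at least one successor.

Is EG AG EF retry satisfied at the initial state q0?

States satisfying AG EF retry: {q0, q1, q2, q3, q4, q5, q6}.
States satisfying EG AG EF retry: {q0, q1, q2, q3, q4, q5, q6}.
q0 ∈ Sat(EG AG EF retry).

Yes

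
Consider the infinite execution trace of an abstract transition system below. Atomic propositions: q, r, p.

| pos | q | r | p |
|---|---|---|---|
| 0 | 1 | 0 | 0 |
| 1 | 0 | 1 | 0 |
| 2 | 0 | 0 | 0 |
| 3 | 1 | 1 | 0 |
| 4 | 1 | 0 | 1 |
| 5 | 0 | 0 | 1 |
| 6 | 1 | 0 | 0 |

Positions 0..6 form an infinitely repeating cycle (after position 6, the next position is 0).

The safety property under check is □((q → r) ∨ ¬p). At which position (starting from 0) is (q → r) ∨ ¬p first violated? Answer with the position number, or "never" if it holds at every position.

4

Check (q → r) ∨ ¬p at each position in order: 0 ✓, 1 ✓, 2 ✓, 3 ✓.
At position 4 the labels are {p, q}, so (q → r) ∨ ¬p is false there. This is the first violation.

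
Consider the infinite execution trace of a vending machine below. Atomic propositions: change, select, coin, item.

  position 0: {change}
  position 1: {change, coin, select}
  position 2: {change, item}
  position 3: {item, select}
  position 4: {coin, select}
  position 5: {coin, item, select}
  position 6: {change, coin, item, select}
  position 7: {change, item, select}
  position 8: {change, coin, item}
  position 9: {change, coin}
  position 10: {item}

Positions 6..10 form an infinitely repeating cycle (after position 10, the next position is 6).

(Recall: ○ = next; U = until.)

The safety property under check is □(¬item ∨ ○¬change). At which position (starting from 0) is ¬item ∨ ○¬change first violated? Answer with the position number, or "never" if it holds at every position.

Check ¬item ∨ ○¬change at each position in order: 0 ✓, 1 ✓, 2 ✓, 3 ✓, 4 ✓.
At position 5 the labels are {coin, item, select} and the next position 6 has {change, coin, item, select}, so ¬item ∨ ○¬change is false there. This is the first violation.

5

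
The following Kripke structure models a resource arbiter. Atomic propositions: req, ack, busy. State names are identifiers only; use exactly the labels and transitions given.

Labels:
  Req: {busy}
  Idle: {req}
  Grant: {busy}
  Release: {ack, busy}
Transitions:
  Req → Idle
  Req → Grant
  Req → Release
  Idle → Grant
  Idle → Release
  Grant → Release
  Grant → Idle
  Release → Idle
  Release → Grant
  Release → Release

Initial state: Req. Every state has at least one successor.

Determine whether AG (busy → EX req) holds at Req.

States satisfying busy → EX req: {Req, Idle, Grant, Release}.
States satisfying AG (busy → EX req): {Req, Idle, Grant, Release}.
Every state reachable from Req satisfies busy → EX req.
Req ∈ Sat(AG (busy → EX req)).

Holds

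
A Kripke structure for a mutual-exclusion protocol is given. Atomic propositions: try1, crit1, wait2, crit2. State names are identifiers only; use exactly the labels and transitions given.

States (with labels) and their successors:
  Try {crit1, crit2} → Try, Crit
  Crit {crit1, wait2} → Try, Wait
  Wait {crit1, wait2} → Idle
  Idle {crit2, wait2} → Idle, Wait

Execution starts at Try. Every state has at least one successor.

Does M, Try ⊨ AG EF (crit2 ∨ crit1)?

States satisfying EF (crit2 ∨ crit1): {Try, Crit, Wait, Idle}.
States satisfying AG EF (crit2 ∨ crit1): {Try, Crit, Wait, Idle}.
Every state reachable from Try satisfies EF (crit2 ∨ crit1).
Try ∈ Sat(AG EF (crit2 ∨ crit1)).

Holds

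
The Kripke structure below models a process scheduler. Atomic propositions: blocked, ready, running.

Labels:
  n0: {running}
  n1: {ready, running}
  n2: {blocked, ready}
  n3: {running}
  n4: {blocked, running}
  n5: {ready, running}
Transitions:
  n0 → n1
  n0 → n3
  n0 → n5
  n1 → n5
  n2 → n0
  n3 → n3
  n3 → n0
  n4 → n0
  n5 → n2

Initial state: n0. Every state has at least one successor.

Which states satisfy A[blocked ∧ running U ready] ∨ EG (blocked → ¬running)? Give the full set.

{n0, n1, n2, n3, n5}

States satisfying blocked ∧ running: {n4}.
States satisfying ready: {n1, n2, n5}.
States satisfying A[blocked ∧ running U ready]: {n1, n2, n5}.
States satisfying blocked → ¬running: {n0, n1, n2, n3, n5}.
States satisfying EG (blocked → ¬running): {n0, n1, n2, n3, n5}.
States satisfying A[blocked ∧ running U ready] ∨ EG (blocked → ¬running): {n0, n1, n2, n3, n5}.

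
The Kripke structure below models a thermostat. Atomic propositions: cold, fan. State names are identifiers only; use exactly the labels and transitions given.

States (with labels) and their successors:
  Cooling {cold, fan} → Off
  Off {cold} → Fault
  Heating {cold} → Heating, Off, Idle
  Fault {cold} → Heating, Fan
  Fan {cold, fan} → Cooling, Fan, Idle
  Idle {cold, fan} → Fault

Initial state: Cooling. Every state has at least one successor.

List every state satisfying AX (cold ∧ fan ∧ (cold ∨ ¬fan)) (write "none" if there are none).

States satisfying cold ∧ fan ∧ (cold ∨ ¬fan): {Cooling, Fan, Idle}.
States satisfying AX (cold ∧ fan ∧ (cold ∨ ¬fan)): {Fan}.

{Fan}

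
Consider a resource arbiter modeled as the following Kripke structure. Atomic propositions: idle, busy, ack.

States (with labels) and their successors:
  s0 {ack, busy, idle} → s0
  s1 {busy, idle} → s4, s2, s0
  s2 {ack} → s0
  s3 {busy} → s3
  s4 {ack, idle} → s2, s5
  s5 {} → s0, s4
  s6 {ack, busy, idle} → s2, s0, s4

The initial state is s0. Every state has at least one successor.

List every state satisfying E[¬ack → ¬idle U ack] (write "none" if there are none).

States satisfying ¬ack → ¬idle: {s0, s2, s3, s4, s5, s6}.
States satisfying ack: {s0, s2, s4, s6}.
States satisfying E[¬ack → ¬idle U ack]: {s0, s2, s4, s5, s6}.

{s0, s2, s4, s5, s6}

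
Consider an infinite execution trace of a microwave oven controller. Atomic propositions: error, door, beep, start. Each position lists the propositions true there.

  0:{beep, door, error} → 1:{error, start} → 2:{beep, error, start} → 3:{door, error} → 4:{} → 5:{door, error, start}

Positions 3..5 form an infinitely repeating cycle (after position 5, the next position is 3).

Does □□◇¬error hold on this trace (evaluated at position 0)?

□◇¬error holds at every position 0..5, and those are all positions ever visited, so □□◇¬error holds.

Holds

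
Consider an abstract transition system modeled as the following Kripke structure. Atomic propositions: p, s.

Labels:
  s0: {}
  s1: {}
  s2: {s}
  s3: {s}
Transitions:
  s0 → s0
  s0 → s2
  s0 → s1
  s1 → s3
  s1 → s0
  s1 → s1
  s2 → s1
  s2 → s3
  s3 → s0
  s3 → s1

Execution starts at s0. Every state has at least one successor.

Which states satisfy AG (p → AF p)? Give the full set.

States satisfying p → AF p: {s0, s1, s2, s3}.
States satisfying AG (p → AF p): {s0, s1, s2, s3}.

{s0, s1, s2, s3}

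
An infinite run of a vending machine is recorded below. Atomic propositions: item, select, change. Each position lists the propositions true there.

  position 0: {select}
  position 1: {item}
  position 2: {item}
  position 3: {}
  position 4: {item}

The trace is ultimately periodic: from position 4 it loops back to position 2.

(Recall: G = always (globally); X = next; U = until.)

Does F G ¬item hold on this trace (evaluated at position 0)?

G ¬item is false at every position 0..4, so it never becomes true and F G ¬item fails.

Does not hold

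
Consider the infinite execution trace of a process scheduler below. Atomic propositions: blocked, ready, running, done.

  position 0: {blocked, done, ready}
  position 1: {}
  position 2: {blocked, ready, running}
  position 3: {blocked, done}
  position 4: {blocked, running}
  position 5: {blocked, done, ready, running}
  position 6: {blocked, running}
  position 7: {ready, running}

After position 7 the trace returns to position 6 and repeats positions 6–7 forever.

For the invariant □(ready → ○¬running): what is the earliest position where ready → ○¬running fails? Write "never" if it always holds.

Check ready → ○¬running at each position in order: 0 ✓, 1 ✓, 2 ✓, 3 ✓, 4 ✓.
At position 5 the labels are {blocked, done, ready, running} and the next position 6 has {blocked, running}, so ready → ○¬running is false there. This is the first violation.

5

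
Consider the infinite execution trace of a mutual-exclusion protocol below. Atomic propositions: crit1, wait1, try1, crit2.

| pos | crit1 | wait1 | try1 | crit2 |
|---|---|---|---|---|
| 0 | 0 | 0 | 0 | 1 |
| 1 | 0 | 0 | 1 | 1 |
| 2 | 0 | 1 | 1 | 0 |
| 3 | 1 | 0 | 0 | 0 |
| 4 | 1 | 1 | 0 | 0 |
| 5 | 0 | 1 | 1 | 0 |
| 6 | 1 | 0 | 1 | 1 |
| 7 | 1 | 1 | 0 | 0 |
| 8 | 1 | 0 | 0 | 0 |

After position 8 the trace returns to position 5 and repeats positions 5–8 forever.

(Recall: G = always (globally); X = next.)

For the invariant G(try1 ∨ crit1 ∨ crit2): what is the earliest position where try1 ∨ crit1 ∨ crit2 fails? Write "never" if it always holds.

try1 ∨ crit1 ∨ crit2 holds at every position 0..8, and those are all the positions the trace ever visits, so the invariant G(try1 ∨ crit1 ∨ crit2) is never violated.

never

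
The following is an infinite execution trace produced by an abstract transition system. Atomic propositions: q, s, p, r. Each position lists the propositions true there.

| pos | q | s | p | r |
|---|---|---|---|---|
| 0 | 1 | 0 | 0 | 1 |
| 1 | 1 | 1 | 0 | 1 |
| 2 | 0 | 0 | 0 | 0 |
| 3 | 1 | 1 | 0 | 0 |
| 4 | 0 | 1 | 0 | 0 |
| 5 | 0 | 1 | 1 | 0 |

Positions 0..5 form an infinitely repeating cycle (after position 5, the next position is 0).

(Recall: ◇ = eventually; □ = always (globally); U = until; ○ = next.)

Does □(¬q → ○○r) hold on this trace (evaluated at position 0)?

¬q → ○○r must hold at every position from 0 onward. It fails at position 2, so □(¬q → ○○r) is false.
Positions where ¬q holds: 2, 4, 5.
Check ○○r at each: 2→fails, 4→ok, 5→ok.

No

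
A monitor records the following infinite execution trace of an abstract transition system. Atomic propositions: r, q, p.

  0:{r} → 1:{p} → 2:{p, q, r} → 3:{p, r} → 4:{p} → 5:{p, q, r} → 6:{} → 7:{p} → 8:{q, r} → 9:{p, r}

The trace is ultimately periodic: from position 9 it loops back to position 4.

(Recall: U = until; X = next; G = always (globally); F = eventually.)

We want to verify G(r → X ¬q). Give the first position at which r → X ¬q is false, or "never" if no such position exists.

r → X ¬q holds at every position 0..9, and those are all the positions the trace ever visits, so the invariant G(r → X ¬q) is never violated.

never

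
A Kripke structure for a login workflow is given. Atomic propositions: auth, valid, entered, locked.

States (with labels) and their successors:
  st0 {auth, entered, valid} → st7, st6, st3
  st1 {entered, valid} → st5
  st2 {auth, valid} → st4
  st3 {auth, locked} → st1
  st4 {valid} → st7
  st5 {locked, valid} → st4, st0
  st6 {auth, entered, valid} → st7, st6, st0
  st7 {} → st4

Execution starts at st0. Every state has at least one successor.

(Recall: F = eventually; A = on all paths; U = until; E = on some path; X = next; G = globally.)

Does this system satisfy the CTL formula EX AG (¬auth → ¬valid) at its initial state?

Does not hold

States satisfying AG (¬auth → ¬valid): ∅.
States satisfying EX AG (¬auth → ¬valid): ∅.
No suitable path/successor from st0 witnesses the formula.
st0 ∉ Sat(EX AG (¬auth → ¬valid)).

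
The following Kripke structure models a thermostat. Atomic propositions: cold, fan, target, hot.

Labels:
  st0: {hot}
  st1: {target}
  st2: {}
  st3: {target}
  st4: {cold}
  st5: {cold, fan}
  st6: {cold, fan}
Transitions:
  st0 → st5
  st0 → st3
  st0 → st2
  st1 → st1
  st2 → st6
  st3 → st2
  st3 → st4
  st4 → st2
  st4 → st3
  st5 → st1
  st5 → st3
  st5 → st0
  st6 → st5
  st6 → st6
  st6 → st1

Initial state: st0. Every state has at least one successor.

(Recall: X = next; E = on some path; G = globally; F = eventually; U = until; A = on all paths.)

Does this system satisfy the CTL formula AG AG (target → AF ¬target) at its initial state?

No

States satisfying AG (target → AF ¬target): ∅.
States satisfying AG AG (target → AF ¬target): ∅.
st0 is reachable from st0 and violates AG (target → AF ¬target), so AG fails at st0.
st0 ∉ Sat(AG AG (target → AF ¬target)).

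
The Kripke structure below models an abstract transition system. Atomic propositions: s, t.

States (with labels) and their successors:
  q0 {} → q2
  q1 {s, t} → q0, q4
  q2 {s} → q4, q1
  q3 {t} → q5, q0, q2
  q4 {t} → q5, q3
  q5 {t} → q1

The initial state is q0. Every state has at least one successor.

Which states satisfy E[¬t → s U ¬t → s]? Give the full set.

{q1, q2, q3, q4, q5}

States satisfying ¬t → s: {q1, q2, q3, q4, q5}.
States satisfying E[¬t → s U ¬t → s]: {q1, q2, q3, q4, q5}.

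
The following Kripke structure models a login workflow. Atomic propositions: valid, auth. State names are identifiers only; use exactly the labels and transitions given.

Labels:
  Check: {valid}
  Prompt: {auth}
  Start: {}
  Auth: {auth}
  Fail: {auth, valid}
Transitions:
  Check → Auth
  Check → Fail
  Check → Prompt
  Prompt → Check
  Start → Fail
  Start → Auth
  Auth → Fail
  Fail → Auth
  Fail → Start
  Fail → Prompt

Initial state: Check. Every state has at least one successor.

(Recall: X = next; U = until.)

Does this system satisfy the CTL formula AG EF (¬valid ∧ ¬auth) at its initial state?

Yes

States satisfying EF (¬valid ∧ ¬auth): {Check, Prompt, Start, Auth, Fail}.
States satisfying AG EF (¬valid ∧ ¬auth): {Check, Prompt, Start, Auth, Fail}.
Every state reachable from Check satisfies EF (¬valid ∧ ¬auth).
Check ∈ Sat(AG EF (¬valid ∧ ¬auth)).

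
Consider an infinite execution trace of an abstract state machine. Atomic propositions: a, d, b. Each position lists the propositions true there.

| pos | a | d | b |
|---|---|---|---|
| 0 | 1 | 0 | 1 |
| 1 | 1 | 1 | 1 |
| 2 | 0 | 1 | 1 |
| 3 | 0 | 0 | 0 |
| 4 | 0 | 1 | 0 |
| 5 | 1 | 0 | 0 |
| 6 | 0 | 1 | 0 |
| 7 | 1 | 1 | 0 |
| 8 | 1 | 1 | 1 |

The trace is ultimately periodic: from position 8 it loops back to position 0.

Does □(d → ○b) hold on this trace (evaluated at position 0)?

d → ○b must hold at every position from 0 onward. It fails at position 2, so □(d → ○b) is false.
Positions where d holds: 1, 2, 4, 6, 7, 8.
Check ○b at each: 1→ok, 2→fails, 4→fails, 6→fails, 7→ok, 8→ok.

Violated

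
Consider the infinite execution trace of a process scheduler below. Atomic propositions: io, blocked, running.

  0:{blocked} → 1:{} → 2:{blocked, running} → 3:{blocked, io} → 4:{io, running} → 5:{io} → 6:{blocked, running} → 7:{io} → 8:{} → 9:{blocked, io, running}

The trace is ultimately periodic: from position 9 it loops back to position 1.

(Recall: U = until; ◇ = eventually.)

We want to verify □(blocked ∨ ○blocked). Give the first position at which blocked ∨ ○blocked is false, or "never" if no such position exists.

4

Check blocked ∨ ○blocked at each position in order: 0 ✓, 1 ✓, 2 ✓, 3 ✓.
At position 4 the labels are {io, running} and the next position 5 has {io}, so blocked ∨ ○blocked is false there. This is the first violation.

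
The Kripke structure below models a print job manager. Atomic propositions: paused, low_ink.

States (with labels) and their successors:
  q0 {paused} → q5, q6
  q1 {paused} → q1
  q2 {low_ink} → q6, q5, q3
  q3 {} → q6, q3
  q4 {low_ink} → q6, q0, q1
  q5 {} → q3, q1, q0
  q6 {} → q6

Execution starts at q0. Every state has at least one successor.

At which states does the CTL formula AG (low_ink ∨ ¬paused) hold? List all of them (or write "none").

{q3, q6}

States satisfying low_ink ∨ ¬paused: {q2, q3, q4, q5, q6}.
States satisfying AG (low_ink ∨ ¬paused): {q3, q6}.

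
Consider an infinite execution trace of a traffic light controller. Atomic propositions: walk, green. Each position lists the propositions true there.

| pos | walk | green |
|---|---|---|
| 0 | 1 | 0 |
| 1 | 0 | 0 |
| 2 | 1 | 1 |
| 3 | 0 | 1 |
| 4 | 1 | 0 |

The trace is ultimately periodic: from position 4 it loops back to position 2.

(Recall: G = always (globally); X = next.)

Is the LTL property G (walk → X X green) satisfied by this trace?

walk → X X green must hold at every position from 0 onward. It fails at position 2, so G (walk → X X green) is false.
Positions where walk holds: 0, 2, 4.
Check X X green at each: 0→ok, 2→fails, 4→ok.

No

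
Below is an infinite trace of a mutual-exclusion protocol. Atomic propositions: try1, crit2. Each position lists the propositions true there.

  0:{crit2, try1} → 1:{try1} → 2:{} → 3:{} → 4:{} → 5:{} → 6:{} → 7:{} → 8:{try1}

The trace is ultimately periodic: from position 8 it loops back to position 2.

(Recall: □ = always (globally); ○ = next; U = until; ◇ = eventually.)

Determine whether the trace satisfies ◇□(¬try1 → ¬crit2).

Satisfied

□(¬try1 → ¬crit2) holds at position 0, which is reachable from 0, so ◇□(¬try1 → ¬crit2) holds.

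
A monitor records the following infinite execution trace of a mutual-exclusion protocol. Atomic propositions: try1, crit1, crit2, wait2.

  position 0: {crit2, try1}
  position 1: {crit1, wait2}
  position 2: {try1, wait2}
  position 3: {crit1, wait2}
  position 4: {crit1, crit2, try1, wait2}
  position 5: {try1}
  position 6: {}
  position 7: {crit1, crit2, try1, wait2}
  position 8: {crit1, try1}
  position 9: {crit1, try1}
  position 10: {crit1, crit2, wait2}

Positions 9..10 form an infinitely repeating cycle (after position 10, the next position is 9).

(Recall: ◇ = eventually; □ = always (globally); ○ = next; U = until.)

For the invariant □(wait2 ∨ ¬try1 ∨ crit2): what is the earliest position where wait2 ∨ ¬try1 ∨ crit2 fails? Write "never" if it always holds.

5

Check wait2 ∨ ¬try1 ∨ crit2 at each position in order: 0 ✓, 1 ✓, 2 ✓, 3 ✓, 4 ✓.
At position 5 the labels are {try1}, so wait2 ∨ ¬try1 ∨ crit2 is false there. This is the first violation.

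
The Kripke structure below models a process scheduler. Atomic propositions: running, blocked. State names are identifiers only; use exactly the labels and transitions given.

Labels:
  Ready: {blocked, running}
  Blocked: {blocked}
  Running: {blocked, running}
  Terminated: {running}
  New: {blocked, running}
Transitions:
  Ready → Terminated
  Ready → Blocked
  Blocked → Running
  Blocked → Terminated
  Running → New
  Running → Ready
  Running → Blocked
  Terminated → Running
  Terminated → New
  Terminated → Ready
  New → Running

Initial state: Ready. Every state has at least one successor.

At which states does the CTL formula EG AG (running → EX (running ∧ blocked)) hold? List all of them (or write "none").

none

States satisfying AG (running → EX (running ∧ blocked)): ∅.
States satisfying EG AG (running → EX (running ∧ blocked)): ∅.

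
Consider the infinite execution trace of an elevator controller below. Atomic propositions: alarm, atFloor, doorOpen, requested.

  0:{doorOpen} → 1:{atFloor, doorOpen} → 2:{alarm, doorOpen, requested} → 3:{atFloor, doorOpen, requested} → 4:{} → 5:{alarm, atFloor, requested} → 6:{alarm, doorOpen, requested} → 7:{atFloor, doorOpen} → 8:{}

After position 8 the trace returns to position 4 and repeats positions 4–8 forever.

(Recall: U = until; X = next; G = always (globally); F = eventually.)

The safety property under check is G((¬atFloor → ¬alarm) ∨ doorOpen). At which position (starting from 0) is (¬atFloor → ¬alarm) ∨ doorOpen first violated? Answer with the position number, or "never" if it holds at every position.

never

(¬atFloor → ¬alarm) ∨ doorOpen holds at every position 0..8, and those are all the positions the trace ever visits, so the invariant G((¬atFloor → ¬alarm) ∨ doorOpen) is never violated.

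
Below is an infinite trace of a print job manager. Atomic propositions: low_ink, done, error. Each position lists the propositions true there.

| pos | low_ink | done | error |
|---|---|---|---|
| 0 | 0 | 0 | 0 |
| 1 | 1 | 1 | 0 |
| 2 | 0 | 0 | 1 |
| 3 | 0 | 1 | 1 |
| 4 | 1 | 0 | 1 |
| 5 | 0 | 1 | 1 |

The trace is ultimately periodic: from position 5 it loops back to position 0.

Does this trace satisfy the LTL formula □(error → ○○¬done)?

Does not hold

error → ○○¬done must hold at every position from 0 onward. It fails at position 3, so □(error → ○○¬done) is false.
Positions where error holds: 2, 3, 4, 5.
Check ○○¬done at each: 2→ok, 3→fails, 4→ok, 5→fails.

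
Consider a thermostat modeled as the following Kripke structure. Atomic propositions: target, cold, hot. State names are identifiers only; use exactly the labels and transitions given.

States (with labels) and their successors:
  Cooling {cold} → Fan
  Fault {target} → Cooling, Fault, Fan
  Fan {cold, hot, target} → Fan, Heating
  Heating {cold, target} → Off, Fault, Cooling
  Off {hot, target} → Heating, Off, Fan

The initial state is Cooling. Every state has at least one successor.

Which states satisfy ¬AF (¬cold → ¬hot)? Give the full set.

States satisfying ¬cold → ¬hot: {Cooling, Fault, Fan, Heating}.
States satisfying AF (¬cold → ¬hot): {Cooling, Fault, Fan, Heating}.
States satisfying ¬AF (¬cold → ¬hot): {Off}.

{Off}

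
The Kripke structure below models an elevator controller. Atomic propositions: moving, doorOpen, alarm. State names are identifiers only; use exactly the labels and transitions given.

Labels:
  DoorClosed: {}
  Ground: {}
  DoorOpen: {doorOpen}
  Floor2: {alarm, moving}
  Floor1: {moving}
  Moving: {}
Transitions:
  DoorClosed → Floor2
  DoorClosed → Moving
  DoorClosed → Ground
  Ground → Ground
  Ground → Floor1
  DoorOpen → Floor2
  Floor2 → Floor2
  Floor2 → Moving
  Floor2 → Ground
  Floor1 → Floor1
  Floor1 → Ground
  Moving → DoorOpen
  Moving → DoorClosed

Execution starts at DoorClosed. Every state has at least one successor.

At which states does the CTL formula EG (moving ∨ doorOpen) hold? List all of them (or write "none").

{DoorOpen, Floor2, Floor1}

States satisfying moving ∨ doorOpen: {DoorOpen, Floor2, Floor1}.
States satisfying EG (moving ∨ doorOpen): {DoorOpen, Floor2, Floor1}.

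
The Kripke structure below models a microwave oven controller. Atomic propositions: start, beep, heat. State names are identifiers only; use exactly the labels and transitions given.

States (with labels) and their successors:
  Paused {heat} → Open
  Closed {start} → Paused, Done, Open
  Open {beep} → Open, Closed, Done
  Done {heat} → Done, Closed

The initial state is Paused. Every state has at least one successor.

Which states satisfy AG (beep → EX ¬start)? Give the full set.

States satisfying beep → EX ¬start: {Paused, Closed, Open, Done}.
States satisfying AG (beep → EX ¬start): {Paused, Closed, Open, Done}.

{Paused, Closed, Open, Done}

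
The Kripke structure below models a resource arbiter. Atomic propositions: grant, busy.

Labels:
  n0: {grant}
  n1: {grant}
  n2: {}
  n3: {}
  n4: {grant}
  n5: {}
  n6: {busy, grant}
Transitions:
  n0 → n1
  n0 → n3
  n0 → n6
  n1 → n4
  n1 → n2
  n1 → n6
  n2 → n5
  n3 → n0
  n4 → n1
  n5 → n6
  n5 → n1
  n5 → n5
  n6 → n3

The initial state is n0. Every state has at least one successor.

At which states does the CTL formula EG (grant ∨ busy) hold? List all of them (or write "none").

States satisfying grant ∨ busy: {n0, n1, n4, n6}.
States satisfying EG (grant ∨ busy): {n0, n1, n4}.

{n0, n1, n4}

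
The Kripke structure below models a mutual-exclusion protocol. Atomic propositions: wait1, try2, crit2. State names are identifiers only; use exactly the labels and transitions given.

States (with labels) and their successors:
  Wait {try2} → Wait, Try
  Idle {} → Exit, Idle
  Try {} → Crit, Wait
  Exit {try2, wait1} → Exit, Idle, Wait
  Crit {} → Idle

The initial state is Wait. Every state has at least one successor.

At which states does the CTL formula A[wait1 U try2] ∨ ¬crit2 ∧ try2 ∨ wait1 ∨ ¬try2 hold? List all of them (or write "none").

{Wait, Idle, Try, Exit, Crit}

States satisfying wait1: {Exit}.
States satisfying try2: {Wait, Exit}.
States satisfying A[wait1 U try2]: {Wait, Exit}.
States satisfying ¬crit2: {Wait, Idle, Try, Exit, Crit}.
States satisfying ¬crit2 ∧ try2: {Wait, Exit}.
States satisfying ¬try2: {Idle, Try, Crit}.
States satisfying wait1 ∨ ¬try2: {Idle, Try, Exit, Crit}.
States satisfying ¬crit2 ∧ try2 ∨ wait1 ∨ ¬try2: {Wait, Idle, Try, Exit, Crit}.
States satisfying A[wait1 U try2] ∨ ¬crit2 ∧ try2 ∨ wait1 ∨ ¬try2: {Wait, Idle, Try, Exit, Crit}.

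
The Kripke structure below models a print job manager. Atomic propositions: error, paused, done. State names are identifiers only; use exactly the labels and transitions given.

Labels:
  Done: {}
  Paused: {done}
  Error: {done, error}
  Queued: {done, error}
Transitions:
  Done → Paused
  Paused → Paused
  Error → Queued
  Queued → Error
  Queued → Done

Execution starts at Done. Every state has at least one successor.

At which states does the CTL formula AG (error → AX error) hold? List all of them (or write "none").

{Done, Paused}

States satisfying error → AX error: {Done, Paused, Error}.
States satisfying AG (error → AX error): {Done, Paused}.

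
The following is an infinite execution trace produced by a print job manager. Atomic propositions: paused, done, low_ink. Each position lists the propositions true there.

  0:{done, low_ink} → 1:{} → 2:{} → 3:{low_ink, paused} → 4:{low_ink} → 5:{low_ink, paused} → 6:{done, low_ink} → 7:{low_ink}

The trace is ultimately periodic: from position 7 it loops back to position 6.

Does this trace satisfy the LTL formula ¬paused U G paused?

Does not hold

Walking from position 0: at position 3, G paused has not yet held and ¬paused fails, so ¬paused U G paused is false.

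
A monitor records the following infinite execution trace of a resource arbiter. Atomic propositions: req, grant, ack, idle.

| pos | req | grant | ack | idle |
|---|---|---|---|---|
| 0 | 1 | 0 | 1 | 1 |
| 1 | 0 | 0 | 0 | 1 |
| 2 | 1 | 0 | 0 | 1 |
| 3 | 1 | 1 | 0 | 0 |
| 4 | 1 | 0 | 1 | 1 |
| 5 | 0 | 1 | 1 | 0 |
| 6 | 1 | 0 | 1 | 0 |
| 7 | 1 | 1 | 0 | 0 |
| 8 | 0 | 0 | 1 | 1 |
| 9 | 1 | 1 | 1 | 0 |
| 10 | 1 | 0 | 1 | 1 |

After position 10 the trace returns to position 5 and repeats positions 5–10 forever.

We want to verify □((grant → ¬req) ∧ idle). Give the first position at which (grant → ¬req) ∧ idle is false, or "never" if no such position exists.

3

Check (grant → ¬req) ∧ idle at each position in order: 0 ✓, 1 ✓, 2 ✓.
At position 3 the labels are {grant, req}, so (grant → ¬req) ∧ idle is false there. This is the first violation.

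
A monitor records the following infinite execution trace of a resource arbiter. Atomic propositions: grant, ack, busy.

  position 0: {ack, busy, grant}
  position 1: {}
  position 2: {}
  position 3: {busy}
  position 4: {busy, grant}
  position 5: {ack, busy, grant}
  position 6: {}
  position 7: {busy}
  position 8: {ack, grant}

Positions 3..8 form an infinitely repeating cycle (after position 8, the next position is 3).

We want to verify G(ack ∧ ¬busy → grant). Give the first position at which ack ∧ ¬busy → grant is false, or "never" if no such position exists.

never

ack ∧ ¬busy → grant holds at every position 0..8, and those are all the positions the trace ever visits, so the invariant G(ack ∧ ¬busy → grant) is never violated.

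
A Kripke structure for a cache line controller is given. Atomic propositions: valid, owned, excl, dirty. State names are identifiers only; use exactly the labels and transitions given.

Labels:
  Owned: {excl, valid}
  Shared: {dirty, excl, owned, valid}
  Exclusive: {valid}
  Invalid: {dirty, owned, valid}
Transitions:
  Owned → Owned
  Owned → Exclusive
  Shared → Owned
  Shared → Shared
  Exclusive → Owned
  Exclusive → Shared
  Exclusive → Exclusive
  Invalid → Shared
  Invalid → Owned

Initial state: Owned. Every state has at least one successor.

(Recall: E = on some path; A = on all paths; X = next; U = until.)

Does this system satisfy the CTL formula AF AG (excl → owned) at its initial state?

Does not hold

States satisfying AG (excl → owned): ∅.
States satisfying AF AG (excl → owned): ∅.
There is a path from Owned along which AG (excl → owned) never holds.
Owned ∉ Sat(AF AG (excl → owned)).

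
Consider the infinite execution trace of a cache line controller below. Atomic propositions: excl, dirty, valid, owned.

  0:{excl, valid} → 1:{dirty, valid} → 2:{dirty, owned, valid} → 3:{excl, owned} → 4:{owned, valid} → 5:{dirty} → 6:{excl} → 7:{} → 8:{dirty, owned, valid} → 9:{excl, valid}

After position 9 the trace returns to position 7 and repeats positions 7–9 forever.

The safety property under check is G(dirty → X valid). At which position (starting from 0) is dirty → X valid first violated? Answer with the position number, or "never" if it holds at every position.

2

Check dirty → X valid at each position in order: 0 ✓, 1 ✓.
At position 2 the labels are {dirty, owned, valid} and the next position 3 has {excl, owned}, so dirty → X valid is false there. This is the first violation.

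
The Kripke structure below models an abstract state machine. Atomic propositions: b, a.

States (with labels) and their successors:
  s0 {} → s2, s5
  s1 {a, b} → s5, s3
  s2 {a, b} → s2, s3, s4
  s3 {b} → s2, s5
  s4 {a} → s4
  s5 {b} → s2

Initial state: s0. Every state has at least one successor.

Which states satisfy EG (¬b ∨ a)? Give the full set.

{s0, s2, s4}

States satisfying ¬b ∨ a: {s0, s1, s2, s4}.
States satisfying EG (¬b ∨ a): {s0, s2, s4}.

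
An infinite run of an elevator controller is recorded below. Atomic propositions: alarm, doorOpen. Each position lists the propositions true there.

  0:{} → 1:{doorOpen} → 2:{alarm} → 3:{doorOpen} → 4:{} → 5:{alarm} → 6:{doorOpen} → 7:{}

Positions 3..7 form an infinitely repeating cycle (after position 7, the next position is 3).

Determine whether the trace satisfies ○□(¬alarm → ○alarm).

The position after 0 is 1; □(¬alarm → ○alarm) is false there.

No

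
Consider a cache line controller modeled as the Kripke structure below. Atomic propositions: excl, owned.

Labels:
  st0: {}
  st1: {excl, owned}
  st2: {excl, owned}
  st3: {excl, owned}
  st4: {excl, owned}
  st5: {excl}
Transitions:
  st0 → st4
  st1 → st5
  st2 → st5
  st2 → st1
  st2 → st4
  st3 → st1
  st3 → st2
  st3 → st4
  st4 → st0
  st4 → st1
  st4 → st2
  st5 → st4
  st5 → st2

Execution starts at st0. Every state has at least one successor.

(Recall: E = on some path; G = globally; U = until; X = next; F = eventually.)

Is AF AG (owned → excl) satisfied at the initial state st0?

Holds

States satisfying AG (owned → excl): {st0, st1, st2, st3, st4, st5}.
States satisfying AF AG (owned → excl): {st0, st1, st2, st3, st4, st5}.
st0 ∈ Sat(AF AG (owned → excl)).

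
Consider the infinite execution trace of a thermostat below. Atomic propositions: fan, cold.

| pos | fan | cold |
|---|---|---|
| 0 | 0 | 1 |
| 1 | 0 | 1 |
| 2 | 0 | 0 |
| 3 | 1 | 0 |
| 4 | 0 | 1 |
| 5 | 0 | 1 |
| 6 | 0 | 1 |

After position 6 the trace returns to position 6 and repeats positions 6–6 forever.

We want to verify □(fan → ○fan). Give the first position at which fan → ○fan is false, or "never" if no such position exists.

Check fan → ○fan at each position in order: 0 ✓, 1 ✓, 2 ✓.
At position 3 the labels are {fan} and the next position 4 has {cold}, so fan → ○fan is false there. This is the first violation.

3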